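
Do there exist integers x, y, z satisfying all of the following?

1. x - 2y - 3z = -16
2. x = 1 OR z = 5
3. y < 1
Yes

Take x = 1, y = -2, z = 7. Substituting into each constraint:
  (1) 1 - 2(-2) - 3(7) = -16 ✓
  (2) x = 1, target 1 ✓ (first branch holds)
  (3) -2 < 1 ✓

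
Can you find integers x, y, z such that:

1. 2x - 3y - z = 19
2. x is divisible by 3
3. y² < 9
Yes

Take x = 0, y = 2, z = -25. Substituting into each constraint:
  (1) 2(0) - 3(2) + 25 = 19 ✓
  (2) 0 = 3 × 0, remainder 0 ✓
  (3) y² = (2)² = 4, and 4 < 9 ✓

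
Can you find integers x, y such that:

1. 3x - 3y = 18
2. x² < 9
Yes

Take x = 0, y = -6. Substituting into each constraint:
  (1) 3(0) - 3(-6) = 18 ✓
  (2) x² = (0)² = 0, and 0 < 9 ✓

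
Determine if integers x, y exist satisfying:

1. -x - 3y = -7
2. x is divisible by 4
Yes

Take x = 4, y = 1. Substituting into each constraint:
  (1) (-4) - 3(1) = -7 ✓
  (2) 4 = 4 × 1, remainder 0 ✓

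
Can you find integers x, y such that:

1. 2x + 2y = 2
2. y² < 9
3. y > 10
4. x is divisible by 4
No

A contradictory subset is {y² < 9, y > 10}. No integer assignment can satisfy these jointly:

  - y² < 9: restricts y to |y| ≤ 2
  - y > 10: bounds one variable relative to a constant

Direct contradiction: the bounds on y require y ≥ 11 and y ≤ 2 simultaneously, which is empty.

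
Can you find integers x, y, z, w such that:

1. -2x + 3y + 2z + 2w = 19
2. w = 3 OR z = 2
Yes

Take x = 0, y = 5, z = -1, w = 3. Substituting into each constraint:
  (1) -2(0) + 3(5) + 2(-1) + 2(3) = 19 ✓
  (2) w = 3, target 3 ✓ (first branch holds)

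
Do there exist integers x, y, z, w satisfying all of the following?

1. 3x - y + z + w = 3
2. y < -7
Yes

Take x = 0, y = -8, z = 0, w = -5. Substituting into each constraint:
  (1) 3(0) + 8 + 0 + (-5) = 3 ✓
  (2) -8 < -7 ✓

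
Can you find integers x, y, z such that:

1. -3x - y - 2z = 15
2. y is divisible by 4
Yes

Take x = -5, y = 0, z = 0. Substituting into each constraint:
  (1) -3(-5) + 0 - 2(0) = 15 ✓
  (2) 0 = 4 × 0, remainder 0 ✓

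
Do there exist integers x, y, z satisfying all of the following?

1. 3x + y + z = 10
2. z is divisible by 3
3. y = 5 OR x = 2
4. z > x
Yes

Take x = 2, y = 1, z = 3. Substituting into each constraint:
  (1) 3(2) + 1 + 3 = 10 ✓
  (2) 3 = 3 × 1, remainder 0 ✓
  (3) x = 2, target 2 ✓ (second branch holds)
  (4) 3 > 2 ✓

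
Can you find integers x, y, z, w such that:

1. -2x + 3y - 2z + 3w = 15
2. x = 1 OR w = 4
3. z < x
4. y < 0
Yes

Take x = -1, y = -1, z = -2, w = 4. Substituting into each constraint:
  (1) -2(-1) + 3(-1) - 2(-2) + 3(4) = 15 ✓
  (2) w = 4, target 4 ✓ (second branch holds)
  (3) -2 < -1 ✓
  (4) -1 < 0 ✓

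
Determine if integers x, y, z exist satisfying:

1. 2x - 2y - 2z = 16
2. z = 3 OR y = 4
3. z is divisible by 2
Yes

Take x = 12, y = 4, z = 0. Substituting into each constraint:
  (1) 2(12) - 2(4) - 2(0) = 16 ✓
  (2) y = 4, target 4 ✓ (second branch holds)
  (3) 0 = 2 × 0, remainder 0 ✓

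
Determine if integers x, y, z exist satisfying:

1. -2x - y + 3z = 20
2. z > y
Yes

Take x = -7, y = 0, z = 2. Substituting into each constraint:
  (1) -2(-7) + 0 + 3(2) = 20 ✓
  (2) 2 > 0 ✓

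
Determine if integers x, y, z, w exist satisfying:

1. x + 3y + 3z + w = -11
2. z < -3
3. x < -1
Yes

Take x = -2, y = 1, z = -4, w = 0. Substituting into each constraint:
  (1) (-2) + 3(1) + 3(-4) + 0 = -11 ✓
  (2) -4 < -3 ✓
  (3) -2 < -1 ✓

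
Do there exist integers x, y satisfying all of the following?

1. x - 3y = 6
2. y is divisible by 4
Yes

Take x = 6, y = 0. Substituting into each constraint:
  (1) 6 - 3(0) = 6 ✓
  (2) 0 = 4 × 0, remainder 0 ✓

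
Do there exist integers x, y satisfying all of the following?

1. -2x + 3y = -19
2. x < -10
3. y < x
Yes

Take x = -13, y = -15. Substituting into each constraint:
  (1) -2(-13) + 3(-15) = -19 ✓
  (2) -13 < -10 ✓
  (3) -15 < -13 ✓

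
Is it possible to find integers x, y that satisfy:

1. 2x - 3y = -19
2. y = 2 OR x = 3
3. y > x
No

A contradictory subset is {2x - 3y = -19, y = 2 OR x = 3}. No integer assignment can satisfy these jointly:

  - 2x - 3y = -19: is a linear equation tying the variables together
  - y = 2 OR x = 3: forces a choice: either y = 2 or x = 3

Split on the disjunction (y = 2 OR x = 3):
  • If y = 2: with y = 2, every remaining term of the linear equation is divisible by 2, so the left side is ≡ 0 (mod 2); but the right side -13 ≡ 1 (mod 2). No integers can satisfy it.
  • If x = 3: with x = 3, every remaining term of the linear equation is divisible by 3, so the left side is ≡ 0 (mod 3); but the right side -25 ≡ 2 (mod 3). No integers can satisfy it.
Both branches are infeasible, so the system has no integer solution.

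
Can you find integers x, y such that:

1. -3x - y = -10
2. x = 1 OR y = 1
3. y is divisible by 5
No

The full constraint system is jointly infeasible over the integers. Each constraint and what it forces:

  - -3x - y = -10: is a linear equation tying the variables together
  - x = 1 OR y = 1: forces a choice: either x = 1 or y = 1
  - y is divisible by 5: restricts y to multiples of 5

Split on the disjunction (x = 1 OR y = 1):
  • If x = 1: with x = 1, writing y = 5y', every remaining term of the linear equation is divisible by 5, so the left side is ≡ 0 (mod 5); but the right side -7 ≡ 3 (mod 5). No integers can satisfy it.
  • If y = 1: this contradicts the divisibility constraint — 1 is not a multiple of 5.
Both branches are infeasible, so the system has no integer solution.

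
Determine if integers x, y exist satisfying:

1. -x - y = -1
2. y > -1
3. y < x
Yes

Take x = 1, y = 0. Substituting into each constraint:
  (1) (-1) + 0 = -1 ✓
  (2) 0 > -1 ✓
  (3) 0 < 1 ✓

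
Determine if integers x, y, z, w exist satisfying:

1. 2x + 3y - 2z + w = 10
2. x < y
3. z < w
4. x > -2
Yes

Take x = -1, y = 0, z = -11, w = -10. Substituting into each constraint:
  (1) 2(-1) + 3(0) - 2(-11) + (-10) = 10 ✓
  (2) -1 < 0 ✓
  (3) -11 < -10 ✓
  (4) -1 > -2 ✓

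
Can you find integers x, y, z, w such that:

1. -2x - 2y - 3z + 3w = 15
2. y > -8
Yes

Take x = 0, y = -6, z = 0, w = 1. Substituting into each constraint:
  (1) -2(0) - 2(-6) - 3(0) + 3(1) = 15 ✓
  (2) -6 > -8 ✓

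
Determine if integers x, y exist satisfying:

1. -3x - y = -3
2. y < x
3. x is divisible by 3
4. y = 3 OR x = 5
No

The full constraint system is jointly infeasible over the integers. Each constraint and what it forces:

  - -3x - y = -3: is a linear equation tying the variables together
  - y < x: bounds one variable relative to another variable
  - x is divisible by 3: restricts x to multiples of 3
  - y = 3 OR x = 5: forces a choice: either y = 3 or x = 5

Split on the disjunction (y = 3 OR x = 5):
  • If y = 3: the equation forces x = 0, giving (y, x) = (3, 0), which violates x > y.
  • If x = 5: this contradicts the divisibility constraint — 5 is not a multiple of 3.
Both branches are infeasible, so the system has no integer solution.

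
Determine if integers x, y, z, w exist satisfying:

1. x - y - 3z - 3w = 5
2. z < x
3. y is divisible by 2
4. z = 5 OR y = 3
Yes

Take x = 8, y = 0, z = 5, w = -4. Substituting into each constraint:
  (1) 8 + 0 - 3(5) - 3(-4) = 5 ✓
  (2) 5 < 8 ✓
  (3) 0 = 2 × 0, remainder 0 ✓
  (4) z = 5, target 5 ✓ (first branch holds)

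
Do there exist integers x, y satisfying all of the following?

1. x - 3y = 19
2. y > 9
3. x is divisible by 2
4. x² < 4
No

A contradictory subset is {x - 3y = 19, y > 9, x² < 4}. No integer assignment can satisfy these jointly:

  - x - 3y = 19: is a linear equation tying the variables together
  - y > 9: bounds one variable relative to a constant
  - x² < 4: restricts x to |x| ≤ 1

Range argument: with x ∈ [-1, 1], y ∈ [10, ∞], the left side of the equation is at most -29, but the right side is 19 > -29. No integer solution exists.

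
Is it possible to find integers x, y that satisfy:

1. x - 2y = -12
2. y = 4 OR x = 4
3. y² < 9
No

The full constraint system is jointly infeasible over the integers. Each constraint and what it forces:

  - x - 2y = -12: is a linear equation tying the variables together
  - y = 4 OR x = 4: forces a choice: either y = 4 or x = 4
  - y² < 9: restricts y to |y| ≤ 2

Split on the disjunction (y = 4 OR x = 4):
  • If y = 4: this contradicts y² < 9, which requires |y| ≤ 2.
  • If x = 4: the equation forces y = 8, but y² < 9 requires |y| ≤ 2.
Both branches are infeasible, so the system has no integer solution.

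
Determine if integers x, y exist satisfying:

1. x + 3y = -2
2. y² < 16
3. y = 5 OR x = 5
No

The full constraint system is jointly infeasible over the integers. Each constraint and what it forces:

  - x + 3y = -2: is a linear equation tying the variables together
  - y² < 16: restricts y to |y| ≤ 3
  - y = 5 OR x = 5: forces a choice: either y = 5 or x = 5

Split on the disjunction (y = 5 OR x = 5):
  • If y = 5: this contradicts y² < 16, which requires |y| ≤ 3.
  • If x = 5: with x = 5, every remaining term of the linear equation is divisible by 3, so the left side is ≡ 0 (mod 3); but the right side -7 ≡ 2 (mod 3). No integers can satisfy it.
Both branches are infeasible, so the system has no integer solution.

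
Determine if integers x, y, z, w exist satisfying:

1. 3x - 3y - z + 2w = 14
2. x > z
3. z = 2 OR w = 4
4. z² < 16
Yes

Take x = 3, y = -1, z = 2, w = 2. Substituting into each constraint:
  (1) 3(3) - 3(-1) + (-2) + 2(2) = 14 ✓
  (2) 3 > 2 ✓
  (3) z = 2, target 2 ✓ (first branch holds)
  (4) z² = (2)² = 4, and 4 < 16 ✓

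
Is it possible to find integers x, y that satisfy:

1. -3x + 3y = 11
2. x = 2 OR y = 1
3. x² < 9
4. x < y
No

Even the single constraint (-3x + 3y = 11) is infeasible over the integers.

  - -3x + 3y = 11: every term on the left is divisible by 3, so the LHS ≡ 0 (mod 3), but the RHS 11 is not — no integer solution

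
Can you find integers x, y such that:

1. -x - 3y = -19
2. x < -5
Yes

Take x = -8, y = 9. Substituting into each constraint:
  (1) 8 - 3(9) = -19 ✓
  (2) -8 < -5 ✓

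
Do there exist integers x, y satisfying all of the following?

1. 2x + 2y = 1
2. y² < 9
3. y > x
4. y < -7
No

Even the single constraint (2x + 2y = 1) is infeasible over the integers.

  - 2x + 2y = 1: every term on the left is divisible by 2, so the LHS ≡ 0 (mod 2), but the RHS 1 is not — no integer solution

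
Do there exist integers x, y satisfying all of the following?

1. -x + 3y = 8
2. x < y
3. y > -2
Yes

Take x = 1, y = 3. Substituting into each constraint:
  (1) (-1) + 3(3) = 8 ✓
  (2) 1 < 3 ✓
  (3) 3 > -2 ✓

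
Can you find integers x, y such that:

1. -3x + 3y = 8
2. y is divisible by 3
No

Even the single constraint (-3x + 3y = 8) is infeasible over the integers.

  - -3x + 3y = 8: every term on the left is divisible by 3, so the LHS ≡ 0 (mod 3), but the RHS 8 is not — no integer solution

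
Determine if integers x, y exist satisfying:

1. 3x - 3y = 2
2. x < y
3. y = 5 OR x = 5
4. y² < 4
No

Even the single constraint (3x - 3y = 2) is infeasible over the integers.

  - 3x - 3y = 2: every term on the left is divisible by 3, so the LHS ≡ 0 (mod 3), but the RHS 2 is not — no integer solution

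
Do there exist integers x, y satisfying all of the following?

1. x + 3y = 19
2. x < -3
Yes

Take x = -5, y = 8. Substituting into each constraint:
  (1) (-5) + 3(8) = 19 ✓
  (2) -5 < -3 ✓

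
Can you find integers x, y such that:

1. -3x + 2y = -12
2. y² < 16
Yes

Take x = 4, y = 0. Substituting into each constraint:
  (1) -3(4) + 2(0) = -12 ✓
  (2) y² = (0)² = 0, and 0 < 16 ✓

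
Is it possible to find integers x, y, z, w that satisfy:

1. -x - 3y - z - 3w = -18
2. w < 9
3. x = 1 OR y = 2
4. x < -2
Yes

Take x = -3, y = 2, z = 0, w = 5. Substituting into each constraint:
  (1) 3 - 3(2) + 0 - 3(5) = -18 ✓
  (2) 5 < 9 ✓
  (3) y = 2, target 2 ✓ (second branch holds)
  (4) -3 < -2 ✓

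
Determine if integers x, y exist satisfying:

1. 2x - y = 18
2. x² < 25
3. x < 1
Yes

Take x = 0, y = -18. Substituting into each constraint:
  (1) 2(0) + 18 = 18 ✓
  (2) x² = (0)² = 0, and 0 < 25 ✓
  (3) 0 < 1 ✓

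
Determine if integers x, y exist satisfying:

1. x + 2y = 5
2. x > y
Yes

Take x = 5, y = 0. Substituting into each constraint:
  (1) 5 + 2(0) = 5 ✓
  (2) 5 > 0 ✓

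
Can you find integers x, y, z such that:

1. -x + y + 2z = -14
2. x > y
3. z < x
Yes

Take x = 0, y = -2, z = -6. Substituting into each constraint:
  (1) 0 + (-2) + 2(-6) = -14 ✓
  (2) 0 > -2 ✓
  (3) -6 < 0 ✓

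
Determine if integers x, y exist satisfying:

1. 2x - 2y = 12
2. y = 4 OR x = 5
Yes

Take x = 10, y = 4. Substituting into each constraint:
  (1) 2(10) - 2(4) = 12 ✓
  (2) y = 4, target 4 ✓ (first branch holds)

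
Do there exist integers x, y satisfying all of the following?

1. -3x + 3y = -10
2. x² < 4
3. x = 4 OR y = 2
No

Even the single constraint (-3x + 3y = -10) is infeasible over the integers.

  - -3x + 3y = -10: every term on the left is divisible by 3, so the LHS ≡ 0 (mod 3), but the RHS -10 is not — no integer solution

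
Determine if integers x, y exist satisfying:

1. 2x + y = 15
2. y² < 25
Yes

Take x = 7, y = 1. Substituting into each constraint:
  (1) 2(7) + 1 = 15 ✓
  (2) y² = (1)² = 1, and 1 < 25 ✓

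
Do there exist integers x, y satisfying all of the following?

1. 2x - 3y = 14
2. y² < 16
Yes

Take x = 7, y = 0. Substituting into each constraint:
  (1) 2(7) - 3(0) = 14 ✓
  (2) y² = (0)² = 0, and 0 < 16 ✓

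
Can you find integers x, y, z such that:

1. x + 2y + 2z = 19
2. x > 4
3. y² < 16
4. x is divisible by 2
No

A contradictory subset is {x + 2y + 2z = 19, x is divisible by 2}. No integer assignment can satisfy these jointly:

  - x + 2y + 2z = 19: is a linear equation tying the variables together
  - x is divisible by 2: restricts x to multiples of 2

Modular obstruction: writing x = 2x', every remaining term of the linear equation is divisible by 2, so the left side is ≡ 0 (mod 2); but the right side 19 ≡ 1 (mod 2). No integers can satisfy it.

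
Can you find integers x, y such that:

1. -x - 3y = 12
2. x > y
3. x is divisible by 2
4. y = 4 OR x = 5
No

A contradictory subset is {-x - 3y = 12, x > y, y = 4 OR x = 5}. No integer assignment can satisfy these jointly:

  - -x - 3y = 12: is a linear equation tying the variables together
  - x > y: bounds one variable relative to another variable
  - y = 4 OR x = 5: forces a choice: either y = 4 or x = 5

Split on the disjunction (y = 4 OR x = 5):
  • If y = 4: the equation forces x = -24, giving (y, x) = (4, -24), which violates x > y.
  • If x = 5: with x = 5, every remaining term of the linear equation is divisible by 3, so the left side is ≡ 0 (mod 3); but the right side 17 ≡ 2 (mod 3). No integers can satisfy it.
Both branches are infeasible, so the system has no integer solution.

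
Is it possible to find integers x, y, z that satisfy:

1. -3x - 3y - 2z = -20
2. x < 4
Yes

Take x = 0, y = 0, z = 10. Substituting into each constraint:
  (1) -3(0) - 3(0) - 2(10) = -20 ✓
  (2) 0 < 4 ✓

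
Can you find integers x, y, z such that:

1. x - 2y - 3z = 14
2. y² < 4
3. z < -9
Yes

Take x = -16, y = 0, z = -10. Substituting into each constraint:
  (1) (-16) - 2(0) - 3(-10) = 14 ✓
  (2) y² = (0)² = 0, and 0 < 4 ✓
  (3) -10 < -9 ✓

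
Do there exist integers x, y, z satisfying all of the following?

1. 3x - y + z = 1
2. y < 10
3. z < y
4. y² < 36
Yes

Take x = 1, y = 0, z = -2. Substituting into each constraint:
  (1) 3(1) + 0 + (-2) = 1 ✓
  (2) 0 < 10 ✓
  (3) -2 < 0 ✓
  (4) y² = (0)² = 0, and 0 < 36 ✓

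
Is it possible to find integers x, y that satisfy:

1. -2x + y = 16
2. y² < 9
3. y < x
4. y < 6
No

A contradictory subset is {-2x + y = 16, y² < 9, y < x}. No integer assignment can satisfy these jointly:

  - -2x + y = 16: is a linear equation tying the variables together
  - y² < 9: restricts y to |y| ≤ 2
  - y < x: bounds one variable relative to another variable

Propagating the comparison: x > y and y ≥ -2 give x ≥ -1. Range argument: with x ∈ [-1, ∞], y ∈ [-2, 2], the left side of the equation is at most 4, but the right side is 16 > 4. No integer solution exists.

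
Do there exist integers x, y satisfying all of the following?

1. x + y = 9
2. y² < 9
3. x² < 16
No

The full constraint system is jointly infeasible over the integers. Each constraint and what it forces:

  - x + y = 9: is a linear equation tying the variables together
  - y² < 9: restricts y to |y| ≤ 2
  - x² < 16: restricts x to |x| ≤ 3

Range argument: with x ∈ [-3, 3], y ∈ [-2, 2], the left side of the equation is at most 5, but the right side is 9 > 5. No integer solution exists.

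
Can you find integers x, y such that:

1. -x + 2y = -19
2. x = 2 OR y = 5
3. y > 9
No

The full constraint system is jointly infeasible over the integers. Each constraint and what it forces:

  - -x + 2y = -19: is a linear equation tying the variables together
  - x = 2 OR y = 5: forces a choice: either x = 2 or y = 5
  - y > 9: bounds one variable relative to a constant

Split on the disjunction (x = 2 OR y = 5):
  • If x = 2: with x = 2, every remaining term of the linear equation is divisible by 2, so the left side is ≡ 0 (mod 2); but the right side -17 ≡ 1 (mod 2). No integers can satisfy it.
  • If y = 5: this contradicts the bound y ≥ 10.
Both branches are infeasible, so the system has no integer solution.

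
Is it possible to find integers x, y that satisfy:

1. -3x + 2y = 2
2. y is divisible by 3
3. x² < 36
No

A contradictory subset is {-3x + 2y = 2, y is divisible by 3}. No integer assignment can satisfy these jointly:

  - -3x + 2y = 2: is a linear equation tying the variables together
  - y is divisible by 3: restricts y to multiples of 3

Modular obstruction: writing y = 3y', every remaining term of the linear equation is divisible by 3, so the left side is ≡ 0 (mod 3); but the right side 2 ≡ 2 (mod 3). No integers can satisfy it.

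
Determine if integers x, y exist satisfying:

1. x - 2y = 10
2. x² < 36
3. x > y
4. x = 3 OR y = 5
No

A contradictory subset is {x - 2y = 10, x² < 36, x = 3 OR y = 5}. No integer assignment can satisfy these jointly:

  - x - 2y = 10: is a linear equation tying the variables together
  - x² < 36: restricts x to |x| ≤ 5
  - x = 3 OR y = 5: forces a choice: either x = 3 or y = 5

Split on the disjunction (x = 3 OR y = 5):
  • If x = 3: with x = 3, every remaining term of the linear equation is divisible by 2, so the left side is ≡ 0 (mod 2); but the right side 7 ≡ 1 (mod 2). No integers can satisfy it.
  • If y = 5: the equation forces x = 20, but x² < 36 requires |x| ≤ 5.
Both branches are infeasible, so the system has no integer solution.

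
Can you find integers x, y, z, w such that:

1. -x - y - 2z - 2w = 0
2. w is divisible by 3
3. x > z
Yes

Take x = 1, y = -1, z = 0, w = 0. Substituting into each constraint:
  (1) (-1) + 1 - 2(0) - 2(0) = 0 ✓
  (2) 0 = 3 × 0, remainder 0 ✓
  (3) 1 > 0 ✓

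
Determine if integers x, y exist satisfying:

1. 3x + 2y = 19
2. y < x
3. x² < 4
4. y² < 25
No

A contradictory subset is {3x + 2y = 19, y < x, x² < 4}. No integer assignment can satisfy these jointly:

  - 3x + 2y = 19: is a linear equation tying the variables together
  - y < x: bounds one variable relative to another variable
  - x² < 4: restricts x to |x| ≤ 1

Propagating the comparison: y < x and x ≤ 1 give y ≤ 0. Range argument: with x ∈ [-1, 1], y ∈ [−∞, 0], the left side of the equation is at most 3, but the right side is 19 > 3. No integer solution exists.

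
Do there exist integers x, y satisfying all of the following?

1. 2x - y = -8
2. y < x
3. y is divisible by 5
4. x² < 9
No

A contradictory subset is {2x - y = -8, y < x, x² < 9}. No integer assignment can satisfy these jointly:

  - 2x - y = -8: is a linear equation tying the variables together
  - y < x: bounds one variable relative to another variable
  - x² < 9: restricts x to |x| ≤ 2

Propagating the comparison: y < x and x ≤ 2 give y ≤ 1. Range argument: with x ∈ [-2, 2], y ∈ [−∞, 1], the left side of the equation is at least -5, but the right side is -8 < -5. No integer solution exists.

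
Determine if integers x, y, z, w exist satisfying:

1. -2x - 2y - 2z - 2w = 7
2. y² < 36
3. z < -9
No

Even the single constraint (-2x - 2y - 2z - 2w = 7) is infeasible over the integers.

  - -2x - 2y - 2z - 2w = 7: every term on the left is divisible by 2, so the LHS ≡ 0 (mod 2), but the RHS 7 is not — no integer solution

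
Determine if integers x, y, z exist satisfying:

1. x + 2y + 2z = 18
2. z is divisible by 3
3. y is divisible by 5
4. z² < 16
Yes

Take x = 18, y = 0, z = 0. Substituting into each constraint:
  (1) 18 + 2(0) + 2(0) = 18 ✓
  (2) 0 = 3 × 0, remainder 0 ✓
  (3) 0 = 5 × 0, remainder 0 ✓
  (4) z² = (0)² = 0, and 0 < 16 ✓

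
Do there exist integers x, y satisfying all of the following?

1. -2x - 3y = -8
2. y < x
Yes

Take x = 4, y = 0. Substituting into each constraint:
  (1) -2(4) - 3(0) = -8 ✓
  (2) 0 < 4 ✓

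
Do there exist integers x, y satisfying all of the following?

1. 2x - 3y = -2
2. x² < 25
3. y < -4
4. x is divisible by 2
No

A contradictory subset is {2x - 3y = -2, x² < 25, y < -4}. No integer assignment can satisfy these jointly:

  - 2x - 3y = -2: is a linear equation tying the variables together
  - x² < 25: restricts x to |x| ≤ 4
  - y < -4: bounds one variable relative to a constant

Range argument: with x ∈ [-4, 4], y ∈ [−∞, -5], the left side of the equation is at least 7, but the right side is -2 < 7. No integer solution exists.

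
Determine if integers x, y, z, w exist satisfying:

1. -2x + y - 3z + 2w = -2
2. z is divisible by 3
Yes

Take x = 0, y = 0, z = 0, w = -1. Substituting into each constraint:
  (1) -2(0) + 0 - 3(0) + 2(-1) = -2 ✓
  (2) 0 = 3 × 0, remainder 0 ✓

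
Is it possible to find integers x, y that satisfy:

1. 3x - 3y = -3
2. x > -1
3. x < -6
No

A contradictory subset is {x > -1, x < -6}. No integer assignment can satisfy these jointly:

  - x > -1: bounds one variable relative to a constant
  - x < -6: bounds one variable relative to a constant

Direct contradiction: the bounds on x require x ≥ 0 and x ≤ -7 simultaneously, which is empty.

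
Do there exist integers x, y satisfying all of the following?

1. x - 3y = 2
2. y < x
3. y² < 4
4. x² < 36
Yes

Take x = 2, y = 0. Substituting into each constraint:
  (1) 2 - 3(0) = 2 ✓
  (2) 0 < 2 ✓
  (3) y² = (0)² = 0, and 0 < 4 ✓
  (4) x² = (2)² = 4, and 4 < 36 ✓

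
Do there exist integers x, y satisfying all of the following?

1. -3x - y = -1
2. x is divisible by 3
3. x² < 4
Yes

Take x = 0, y = 1. Substituting into each constraint:
  (1) -3(0) + (-1) = -1 ✓
  (2) 0 = 3 × 0, remainder 0 ✓
  (3) x² = (0)² = 0, and 0 < 4 ✓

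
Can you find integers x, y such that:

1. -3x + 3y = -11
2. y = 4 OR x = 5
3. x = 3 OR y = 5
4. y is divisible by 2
No

Even the single constraint (-3x + 3y = -11) is infeasible over the integers.

  - -3x + 3y = -11: every term on the left is divisible by 3, so the LHS ≡ 0 (mod 3), but the RHS -11 is not — no integer solution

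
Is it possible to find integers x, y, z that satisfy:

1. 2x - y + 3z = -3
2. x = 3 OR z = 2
Yes

Take x = 0, y = 9, z = 2. Substituting into each constraint:
  (1) 2(0) + (-9) + 3(2) = -3 ✓
  (2) z = 2, target 2 ✓ (second branch holds)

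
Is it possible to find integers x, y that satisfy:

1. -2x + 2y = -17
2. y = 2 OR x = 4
No

Even the single constraint (-2x + 2y = -17) is infeasible over the integers.

  - -2x + 2y = -17: every term on the left is divisible by 2, so the LHS ≡ 0 (mod 2), but the RHS -17 is not — no integer solution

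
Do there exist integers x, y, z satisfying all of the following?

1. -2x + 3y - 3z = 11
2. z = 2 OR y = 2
Yes

Take x = -7, y = 1, z = 2. Substituting into each constraint:
  (1) -2(-7) + 3(1) - 3(2) = 11 ✓
  (2) z = 2, target 2 ✓ (first branch holds)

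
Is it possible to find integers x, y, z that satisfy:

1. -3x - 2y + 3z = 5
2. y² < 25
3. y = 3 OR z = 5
Yes

Take x = 2, y = 2, z = 5. Substituting into each constraint:
  (1) -3(2) - 2(2) + 3(5) = 5 ✓
  (2) y² = (2)² = 4, and 4 < 25 ✓
  (3) z = 5, target 5 ✓ (second branch holds)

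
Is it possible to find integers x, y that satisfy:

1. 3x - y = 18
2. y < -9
Yes

Take x = 2, y = -12. Substituting into each constraint:
  (1) 3(2) + 12 = 18 ✓
  (2) -12 < -9 ✓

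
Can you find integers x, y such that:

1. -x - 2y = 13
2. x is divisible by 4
No

The full constraint system is jointly infeasible over the integers. Each constraint and what it forces:

  - -x - 2y = 13: is a linear equation tying the variables together
  - x is divisible by 4: restricts x to multiples of 4

Modular obstruction: writing x = 4x', every remaining term of the linear equation is divisible by 2, so the left side is ≡ 0 (mod 2); but the right side 13 ≡ 1 (mod 2). No integers can satisfy it.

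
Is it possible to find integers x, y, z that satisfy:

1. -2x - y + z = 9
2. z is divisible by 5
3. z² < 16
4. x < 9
Yes

Take x = 0, y = -9, z = 0. Substituting into each constraint:
  (1) -2(0) + 9 + 0 = 9 ✓
  (2) 0 = 5 × 0, remainder 0 ✓
  (3) z² = (0)² = 0, and 0 < 16 ✓
  (4) 0 < 9 ✓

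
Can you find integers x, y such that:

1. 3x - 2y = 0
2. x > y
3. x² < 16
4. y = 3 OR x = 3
No

A contradictory subset is {3x - 2y = 0, x > y, y = 3 OR x = 3}. No integer assignment can satisfy these jointly:

  - 3x - 2y = 0: is a linear equation tying the variables together
  - x > y: bounds one variable relative to another variable
  - y = 3 OR x = 3: forces a choice: either y = 3 or x = 3

Split on the disjunction (y = 3 OR x = 3):
  • If y = 3: the equation forces x = 2, giving (y, x) = (3, 2), which violates x > y.
  • If x = 3: with x = 3, every remaining term of the linear equation is divisible by 2, so the left side is ≡ 0 (mod 2); but the right side -9 ≡ 1 (mod 2). No integers can satisfy it.
Both branches are infeasible, so the system has no integer solution.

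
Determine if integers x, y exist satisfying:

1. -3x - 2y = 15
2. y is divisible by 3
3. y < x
Yes

Take x = -1, y = -6. Substituting into each constraint:
  (1) -3(-1) - 2(-6) = 15 ✓
  (2) -6 = 3 × -2, remainder 0 ✓
  (3) -6 < -1 ✓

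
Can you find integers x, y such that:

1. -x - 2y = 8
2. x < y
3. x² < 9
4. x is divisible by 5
No

A contradictory subset is {-x - 2y = 8, x < y, x² < 9}. No integer assignment can satisfy these jointly:

  - -x - 2y = 8: is a linear equation tying the variables together
  - x < y: bounds one variable relative to another variable
  - x² < 9: restricts x to |x| ≤ 2

Propagating the comparison: y > x and x ≥ -2 give y ≥ -1. Range argument: with x ∈ [-2, 2], y ∈ [-1, ∞], the left side of the equation is at most 4, but the right side is 8 > 4. No integer solution exists.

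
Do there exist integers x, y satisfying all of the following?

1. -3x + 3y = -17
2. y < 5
No

Even the single constraint (-3x + 3y = -17) is infeasible over the integers.

  - -3x + 3y = -17: every term on the left is divisible by 3, so the LHS ≡ 0 (mod 3), but the RHS -17 is not — no integer solution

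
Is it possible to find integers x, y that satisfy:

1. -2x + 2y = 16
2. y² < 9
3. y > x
Yes

Take x = -8, y = 0. Substituting into each constraint:
  (1) -2(-8) + 2(0) = 16 ✓
  (2) y² = (0)² = 0, and 0 < 9 ✓
  (3) 0 > -8 ✓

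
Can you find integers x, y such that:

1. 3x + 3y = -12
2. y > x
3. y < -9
No

The full constraint system is jointly infeasible over the integers. Each constraint and what it forces:

  - 3x + 3y = -12: is a linear equation tying the variables together
  - y > x: bounds one variable relative to another variable
  - y < -9: bounds one variable relative to a constant

Propagating the comparison: x < y and y ≤ -10 give x ≤ -11. Range argument: with x ∈ [−∞, -11], y ∈ [−∞, -10], the left side of the equation is at most -63, but the right side is -12 > -63. No integer solution exists.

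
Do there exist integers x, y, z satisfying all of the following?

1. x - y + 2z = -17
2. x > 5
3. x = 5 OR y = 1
Yes

Take x = 6, y = 1, z = -11. Substituting into each constraint:
  (1) 6 + (-1) + 2(-11) = -17 ✓
  (2) 6 > 5 ✓
  (3) y = 1, target 1 ✓ (second branch holds)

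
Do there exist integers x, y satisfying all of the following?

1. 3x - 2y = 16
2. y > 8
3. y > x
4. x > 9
Yes

Take x = 18, y = 19. Substituting into each constraint:
  (1) 3(18) - 2(19) = 16 ✓
  (2) 19 > 8 ✓
  (3) 19 > 18 ✓
  (4) 18 > 9 ✓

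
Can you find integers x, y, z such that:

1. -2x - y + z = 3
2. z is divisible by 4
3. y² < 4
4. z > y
Yes

Take x = -1, y = -1, z = 0. Substituting into each constraint:
  (1) -2(-1) + 1 + 0 = 3 ✓
  (2) 0 = 4 × 0, remainder 0 ✓
  (3) y² = (-1)² = 1, and 1 < 4 ✓
  (4) 0 > -1 ✓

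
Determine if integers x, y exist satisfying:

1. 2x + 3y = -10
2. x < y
Yes

Take x = -5, y = 0. Substituting into each constraint:
  (1) 2(-5) + 3(0) = -10 ✓
  (2) -5 < 0 ✓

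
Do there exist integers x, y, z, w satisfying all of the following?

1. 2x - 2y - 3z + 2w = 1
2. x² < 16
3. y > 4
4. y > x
Yes

Take x = 0, y = 5, z = 1, w = 7. Substituting into each constraint:
  (1) 2(0) - 2(5) - 3(1) + 2(7) = 1 ✓
  (2) x² = (0)² = 0, and 0 < 16 ✓
  (3) 5 > 4 ✓
  (4) 5 > 0 ✓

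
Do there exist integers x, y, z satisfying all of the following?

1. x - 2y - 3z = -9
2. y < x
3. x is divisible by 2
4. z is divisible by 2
No

A contradictory subset is {x - 2y - 3z = -9, x is divisible by 2, z is divisible by 2}. No integer assignment can satisfy these jointly:

  - x - 2y - 3z = -9: is a linear equation tying the variables together
  - x is divisible by 2: restricts x to multiples of 2
  - z is divisible by 2: restricts z to multiples of 2

Modular obstruction: writing x = 2x' and writing z = 2z', every remaining term of the linear equation is divisible by 2, so the left side is ≡ 0 (mod 2); but the right side -9 ≡ 1 (mod 2). No integers can satisfy it.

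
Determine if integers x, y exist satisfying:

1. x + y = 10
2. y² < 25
Yes

Take x = 10, y = 0. Substituting into each constraint:
  (1) 10 + 0 = 10 ✓
  (2) y² = (0)² = 0, and 0 < 25 ✓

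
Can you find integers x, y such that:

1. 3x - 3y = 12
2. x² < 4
Yes

Take x = 0, y = -4. Substituting into each constraint:
  (1) 3(0) - 3(-4) = 12 ✓
  (2) x² = (0)² = 0, and 0 < 4 ✓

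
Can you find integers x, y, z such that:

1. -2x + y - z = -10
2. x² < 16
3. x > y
Yes

Take x = 1, y = 0, z = 8. Substituting into each constraint:
  (1) -2(1) + 0 + (-8) = -10 ✓
  (2) x² = (1)² = 1, and 1 < 16 ✓
  (3) 1 > 0 ✓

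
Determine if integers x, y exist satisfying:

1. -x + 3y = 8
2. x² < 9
Yes

Take x = -2, y = 2. Substituting into each constraint:
  (1) 2 + 3(2) = 8 ✓
  (2) x² = (-2)² = 4, and 4 < 9 ✓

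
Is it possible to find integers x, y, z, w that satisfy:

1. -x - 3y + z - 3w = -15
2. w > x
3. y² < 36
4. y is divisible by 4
Yes

Take x = -1, y = 0, z = -16, w = 0. Substituting into each constraint:
  (1) 1 - 3(0) + (-16) - 3(0) = -15 ✓
  (2) 0 > -1 ✓
  (3) y² = (0)² = 0, and 0 < 36 ✓
  (4) 0 = 4 × 0, remainder 0 ✓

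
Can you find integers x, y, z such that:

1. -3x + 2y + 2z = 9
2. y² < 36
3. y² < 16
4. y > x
Yes

Take x = -1, y = 0, z = 3. Substituting into each constraint:
  (1) -3(-1) + 2(0) + 2(3) = 9 ✓
  (2) y² = (0)² = 0, and 0 < 36 ✓
  (3) y² = (0)² = 0, and 0 < 16 ✓
  (4) 0 > -1 ✓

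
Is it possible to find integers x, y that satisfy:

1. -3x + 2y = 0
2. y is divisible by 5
Yes

Take x = 0, y = 0. Substituting into each constraint:
  (1) -3(0) + 2(0) = 0 ✓
  (2) 0 = 5 × 0, remainder 0 ✓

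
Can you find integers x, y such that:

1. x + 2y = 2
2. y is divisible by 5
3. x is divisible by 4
Yes

Take x = 12, y = -5. Substituting into each constraint:
  (1) 12 + 2(-5) = 2 ✓
  (2) -5 = 5 × -1, remainder 0 ✓
  (3) 12 = 4 × 3, remainder 0 ✓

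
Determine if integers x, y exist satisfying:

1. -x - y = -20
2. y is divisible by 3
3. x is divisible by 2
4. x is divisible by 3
No

A contradictory subset is {-x - y = -20, y is divisible by 3, x is divisible by 3}. No integer assignment can satisfy these jointly:

  - -x - y = -20: is a linear equation tying the variables together
  - y is divisible by 3: restricts y to multiples of 3
  - x is divisible by 3: restricts x to multiples of 3

Modular obstruction: writing x = 3x' and writing y = 3y', every remaining term of the linear equation is divisible by 3, so the left side is ≡ 0 (mod 3); but the right side -20 ≡ 1 (mod 3). No integers can satisfy it.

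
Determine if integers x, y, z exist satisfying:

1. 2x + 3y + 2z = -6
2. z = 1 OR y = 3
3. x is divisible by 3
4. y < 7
No

A contradictory subset is {2x + 3y + 2z = -6, z = 1 OR y = 3, x is divisible by 3}. No integer assignment can satisfy these jointly:

  - 2x + 3y + 2z = -6: is a linear equation tying the variables together
  - z = 1 OR y = 3: forces a choice: either z = 1 or y = 3
  - x is divisible by 3: restricts x to multiples of 3

Split on the disjunction (z = 1 OR y = 3):
  • If z = 1: with z = 1, writing x = 3x', every remaining term of the linear equation is divisible by 3, so the left side is ≡ 0 (mod 3); but the right side -8 ≡ 1 (mod 3). No integers can satisfy it.
  • If y = 3: with y = 3, writing x = 3x', every remaining term of the linear equation is divisible by 2, so the left side is ≡ 0 (mod 2); but the right side -15 ≡ 1 (mod 2). No integers can satisfy it.
Both branches are infeasible, so the system has no integer solution.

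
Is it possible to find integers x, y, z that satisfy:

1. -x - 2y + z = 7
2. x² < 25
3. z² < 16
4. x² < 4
Yes

Take x = 0, y = -3, z = 1. Substituting into each constraint:
  (1) 0 - 2(-3) + 1 = 7 ✓
  (2) x² = (0)² = 0, and 0 < 25 ✓
  (3) z² = (1)² = 1, and 1 < 16 ✓
  (4) x² = (0)² = 0, and 0 < 4 ✓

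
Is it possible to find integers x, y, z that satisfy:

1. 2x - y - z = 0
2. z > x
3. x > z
No

A contradictory subset is {z > x, x > z}. No integer assignment can satisfy these jointly:

  - z > x: bounds one variable relative to another variable
  - x > z: bounds one variable relative to another variable

Direct contradiction: z > x and x > z cannot both hold.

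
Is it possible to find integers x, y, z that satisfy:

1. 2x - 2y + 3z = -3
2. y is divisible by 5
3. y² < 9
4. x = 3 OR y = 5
Yes

Take x = 3, y = 0, z = -3. Substituting into each constraint:
  (1) 2(3) - 2(0) + 3(-3) = -3 ✓
  (2) 0 = 5 × 0, remainder 0 ✓
  (3) y² = (0)² = 0, and 0 < 9 ✓
  (4) x = 3, target 3 ✓ (first branch holds)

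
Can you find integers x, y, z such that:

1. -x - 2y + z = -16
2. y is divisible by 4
Yes

Take x = 0, y = 0, z = -16. Substituting into each constraint:
  (1) 0 - 2(0) + (-16) = -16 ✓
  (2) 0 = 4 × 0, remainder 0 ✓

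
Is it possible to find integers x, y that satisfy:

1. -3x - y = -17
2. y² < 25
Yes

Take x = 5, y = 2. Substituting into each constraint:
  (1) -3(5) + (-2) = -17 ✓
  (2) y² = (2)² = 4, and 4 < 25 ✓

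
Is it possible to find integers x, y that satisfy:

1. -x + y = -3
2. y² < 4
Yes

Take x = 3, y = 0. Substituting into each constraint:
  (1) (-3) + 0 = -3 ✓
  (2) y² = (0)² = 0, and 0 < 4 ✓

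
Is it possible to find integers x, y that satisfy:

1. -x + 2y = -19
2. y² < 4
Yes

Take x = 19, y = 0. Substituting into each constraint:
  (1) (-19) + 2(0) = -19 ✓
  (2) y² = (0)² = 0, and 0 < 4 ✓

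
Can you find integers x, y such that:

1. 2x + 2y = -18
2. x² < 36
Yes

Take x = 0, y = -9. Substituting into each constraint:
  (1) 2(0) + 2(-9) = -18 ✓
  (2) x² = (0)² = 0, and 0 < 36 ✓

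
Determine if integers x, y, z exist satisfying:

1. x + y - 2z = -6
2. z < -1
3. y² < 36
Yes

Take x = -10, y = 0, z = -2. Substituting into each constraint:
  (1) (-10) + 0 - 2(-2) = -6 ✓
  (2) -2 < -1 ✓
  (3) y² = (0)² = 0, and 0 < 36 ✓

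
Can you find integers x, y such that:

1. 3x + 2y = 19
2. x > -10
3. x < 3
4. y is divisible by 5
Yes

Take x = -7, y = 20. Substituting into each constraint:
  (1) 3(-7) + 2(20) = 19 ✓
  (2) -7 > -10 ✓
  (3) -7 < 3 ✓
  (4) 20 = 5 × 4, remainder 0 ✓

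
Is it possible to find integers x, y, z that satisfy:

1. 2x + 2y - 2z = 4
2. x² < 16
Yes

Take x = 2, y = 0, z = 0. Substituting into each constraint:
  (1) 2(2) + 2(0) - 2(0) = 4 ✓
  (2) x² = (2)² = 4, and 4 < 16 ✓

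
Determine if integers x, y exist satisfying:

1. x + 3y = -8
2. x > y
Yes

Take x = 1, y = -3. Substituting into each constraint:
  (1) 1 + 3(-3) = -8 ✓
  (2) 1 > -3 ✓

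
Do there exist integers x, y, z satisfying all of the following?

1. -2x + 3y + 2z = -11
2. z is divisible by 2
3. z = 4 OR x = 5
Yes

Take x = 5, y = 1, z = -2. Substituting into each constraint:
  (1) -2(5) + 3(1) + 2(-2) = -11 ✓
  (2) -2 = 2 × -1, remainder 0 ✓
  (3) x = 5, target 5 ✓ (second branch holds)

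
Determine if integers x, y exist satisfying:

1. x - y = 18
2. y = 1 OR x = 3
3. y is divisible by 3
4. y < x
Yes

Take x = 3, y = -15. Substituting into each constraint:
  (1) 3 + 15 = 18 ✓
  (2) x = 3, target 3 ✓ (second branch holds)
  (3) -15 = 3 × -5, remainder 0 ✓
  (4) -15 < 3 ✓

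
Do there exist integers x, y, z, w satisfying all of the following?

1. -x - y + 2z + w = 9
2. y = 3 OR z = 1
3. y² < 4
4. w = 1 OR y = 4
Yes

Take x = -6, y = 0, z = 1, w = 1. Substituting into each constraint:
  (1) 6 + 0 + 2(1) + 1 = 9 ✓
  (2) z = 1, target 1 ✓ (second branch holds)
  (3) y² = (0)² = 0, and 0 < 4 ✓
  (4) w = 1, target 1 ✓ (first branch holds)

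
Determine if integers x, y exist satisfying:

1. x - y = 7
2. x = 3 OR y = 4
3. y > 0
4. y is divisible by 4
Yes

Take x = 11, y = 4. Substituting into each constraint:
  (1) 11 + (-4) = 7 ✓
  (2) y = 4, target 4 ✓ (second branch holds)
  (3) 4 > 0 ✓
  (4) 4 = 4 × 1, remainder 0 ✓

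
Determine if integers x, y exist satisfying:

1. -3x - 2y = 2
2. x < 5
Yes

Take x = -2, y = 2. Substituting into each constraint:
  (1) -3(-2) - 2(2) = 2 ✓
  (2) -2 < 5 ✓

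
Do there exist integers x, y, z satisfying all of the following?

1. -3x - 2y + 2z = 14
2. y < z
Yes

Take x = -4, y = -1, z = 0. Substituting into each constraint:
  (1) -3(-4) - 2(-1) + 2(0) = 14 ✓
  (2) -1 < 0 ✓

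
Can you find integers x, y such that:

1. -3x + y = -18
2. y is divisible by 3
Yes

Take x = 6, y = 0. Substituting into each constraint:
  (1) -3(6) + 0 = -18 ✓
  (2) 0 = 3 × 0, remainder 0 ✓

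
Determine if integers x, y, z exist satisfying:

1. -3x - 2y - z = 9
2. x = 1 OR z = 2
Yes

Take x = 1, y = -6, z = 0. Substituting into each constraint:
  (1) -3(1) - 2(-6) + 0 = 9 ✓
  (2) x = 1, target 1 ✓ (first branch holds)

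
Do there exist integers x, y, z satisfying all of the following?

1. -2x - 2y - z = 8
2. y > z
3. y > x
Yes

Take x = 0, y = 1, z = -10. Substituting into each constraint:
  (1) -2(0) - 2(1) + 10 = 8 ✓
  (2) 1 > -10 ✓
  (3) 1 > 0 ✓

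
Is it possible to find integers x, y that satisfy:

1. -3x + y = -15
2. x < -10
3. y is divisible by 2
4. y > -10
No

A contradictory subset is {-3x + y = -15, x < -10, y > -10}. No integer assignment can satisfy these jointly:

  - -3x + y = -15: is a linear equation tying the variables together
  - x < -10: bounds one variable relative to a constant
  - y > -10: bounds one variable relative to a constant

Range argument: with x ∈ [−∞, -11], y ∈ [-9, ∞], the left side of the equation is at least 24, but the right side is -15 < 24. No integer solution exists.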